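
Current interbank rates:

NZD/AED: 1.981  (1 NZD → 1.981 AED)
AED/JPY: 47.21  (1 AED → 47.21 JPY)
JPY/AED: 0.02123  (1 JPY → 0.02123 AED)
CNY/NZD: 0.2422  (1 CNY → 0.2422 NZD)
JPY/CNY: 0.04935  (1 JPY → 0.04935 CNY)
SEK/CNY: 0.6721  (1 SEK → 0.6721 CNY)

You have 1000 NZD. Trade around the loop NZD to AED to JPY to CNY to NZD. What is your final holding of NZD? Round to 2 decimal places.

1117.84

1000 NZD × 1.981 = 1981 AED
1981 AED × 47.21 = 93523.01 JPY
93523.01 JPY × 0.04935 = 4615.3605435 CNY
4615.3605435 CNY × 0.2422 = 1117.8403236357 NZD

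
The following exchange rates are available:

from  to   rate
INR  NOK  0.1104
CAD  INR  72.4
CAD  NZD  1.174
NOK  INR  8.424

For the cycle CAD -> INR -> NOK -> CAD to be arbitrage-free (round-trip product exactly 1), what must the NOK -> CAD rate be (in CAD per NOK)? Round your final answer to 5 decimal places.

Known legs of the cycle: 72.4 × 0.1104 = 7.99296
For no arbitrage the full-cycle product must be 1, so the missing rate is 1 / 7.99296 ≈ 0.1251101.

0.12511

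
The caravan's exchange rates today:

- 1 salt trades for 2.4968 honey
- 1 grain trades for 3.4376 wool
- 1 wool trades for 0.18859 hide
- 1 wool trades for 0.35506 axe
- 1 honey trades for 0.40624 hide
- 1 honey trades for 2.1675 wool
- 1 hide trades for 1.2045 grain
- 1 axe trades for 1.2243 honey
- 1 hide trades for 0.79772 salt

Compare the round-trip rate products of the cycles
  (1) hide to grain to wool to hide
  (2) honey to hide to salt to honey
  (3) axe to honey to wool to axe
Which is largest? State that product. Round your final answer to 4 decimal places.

(1) 1.2045 × 3.4376 × 0.18859 = 0.78087
(2) 0.40624 × 0.79772 × 2.4968 = 0.80913
(3) 1.2243 × 2.1675 × 0.35506 = 0.94221
Highest is cycle (3) at 0.9422 (≤1, no arbitrage).

0.9422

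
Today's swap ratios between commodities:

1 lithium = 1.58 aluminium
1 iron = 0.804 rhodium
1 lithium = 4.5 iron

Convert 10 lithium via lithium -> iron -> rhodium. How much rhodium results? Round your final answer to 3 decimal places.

36.180

10 lithium × 4.5 = 45 iron
45 iron × 0.804 = 36.18 rhodium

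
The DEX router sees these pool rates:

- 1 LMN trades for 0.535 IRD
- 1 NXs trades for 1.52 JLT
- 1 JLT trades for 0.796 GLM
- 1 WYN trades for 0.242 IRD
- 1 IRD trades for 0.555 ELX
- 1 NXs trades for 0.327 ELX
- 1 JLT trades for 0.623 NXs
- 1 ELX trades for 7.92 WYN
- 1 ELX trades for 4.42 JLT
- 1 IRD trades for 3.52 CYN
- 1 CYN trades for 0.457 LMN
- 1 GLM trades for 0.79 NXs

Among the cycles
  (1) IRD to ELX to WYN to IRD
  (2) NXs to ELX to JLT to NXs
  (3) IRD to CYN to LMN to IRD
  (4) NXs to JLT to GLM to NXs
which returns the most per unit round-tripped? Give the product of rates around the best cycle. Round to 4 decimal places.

1.0637

(1) 0.555 × 7.92 × 0.242 = 1.06374
(2) 0.327 × 4.42 × 0.623 = 0.90045
(3) 3.52 × 0.457 × 0.535 = 0.86062
(4) 1.52 × 0.796 × 0.79 = 0.95584
Highest is cycle (1) at 1.0637 (>1, arbitrage).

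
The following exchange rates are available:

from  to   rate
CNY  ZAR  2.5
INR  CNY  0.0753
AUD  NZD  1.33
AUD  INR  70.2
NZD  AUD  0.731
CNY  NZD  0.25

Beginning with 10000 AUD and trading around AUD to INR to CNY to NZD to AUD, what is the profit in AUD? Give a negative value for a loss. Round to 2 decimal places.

10000 AUD × 70.2 = 702000 INR
702000 INR × 0.0753 = 52860.6 CNY
52860.6 CNY × 0.25 = 13215.15 NZD
13215.15 NZD × 0.731 = 9660.27465 AUD
Net change: 9660.27465 − 10000 = -339.72535 AUD

-339.73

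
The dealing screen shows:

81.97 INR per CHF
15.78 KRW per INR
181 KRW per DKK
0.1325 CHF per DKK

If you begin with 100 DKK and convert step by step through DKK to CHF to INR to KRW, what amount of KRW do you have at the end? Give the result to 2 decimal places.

17138.70

100 DKK × 0.1325 = 13.25 CHF
13.25 CHF × 81.97 = 1086.1025 INR
1086.1025 INR × 15.78 = 17138.69745 KRW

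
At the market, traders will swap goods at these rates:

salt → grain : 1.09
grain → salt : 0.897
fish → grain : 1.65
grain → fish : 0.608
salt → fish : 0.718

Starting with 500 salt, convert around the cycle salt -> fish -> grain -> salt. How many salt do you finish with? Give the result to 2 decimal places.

531.34

500 salt × 0.718 = 359 fish
359 fish × 1.65 = 592.35 grain
592.35 grain × 0.897 = 531.33795 salt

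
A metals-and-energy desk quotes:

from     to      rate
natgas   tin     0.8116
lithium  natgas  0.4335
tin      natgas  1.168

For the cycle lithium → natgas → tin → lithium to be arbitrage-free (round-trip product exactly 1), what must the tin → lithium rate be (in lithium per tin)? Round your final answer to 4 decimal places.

2.8423

Known legs of the cycle: 0.4335 × 0.8116 = 0.3518286
For no arbitrage the full-cycle product must be 1, so the missing rate is 1 / 0.3518286 ≈ 2.842293.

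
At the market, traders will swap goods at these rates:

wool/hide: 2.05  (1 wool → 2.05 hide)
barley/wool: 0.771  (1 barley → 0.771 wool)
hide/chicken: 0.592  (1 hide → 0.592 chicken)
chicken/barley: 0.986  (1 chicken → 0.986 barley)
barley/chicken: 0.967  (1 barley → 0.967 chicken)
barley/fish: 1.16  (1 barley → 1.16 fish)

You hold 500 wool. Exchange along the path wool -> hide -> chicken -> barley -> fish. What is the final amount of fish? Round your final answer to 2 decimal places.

500 wool × 2.05 = 1025 hide
1025 hide × 0.592 = 606.8 chicken
606.8 chicken × 0.986 = 598.3048 barley
598.3048 barley × 1.16 = 694.033568 fish

694.03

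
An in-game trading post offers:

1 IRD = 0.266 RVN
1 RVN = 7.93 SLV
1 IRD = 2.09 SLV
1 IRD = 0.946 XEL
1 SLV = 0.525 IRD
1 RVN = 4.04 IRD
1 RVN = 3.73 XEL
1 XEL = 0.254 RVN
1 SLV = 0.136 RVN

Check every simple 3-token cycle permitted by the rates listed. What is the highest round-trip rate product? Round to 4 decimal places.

1.1483

RVN→IRD→SLV→RVN: 4.04 × 2.09 × 0.136 = 1.14833
RVN→SLV→IRD→RVN: 7.93 × 0.525 × 0.266 = 1.10742
XEL→RVN→IRD→XEL: 0.254 × 4.04 × 0.946 = 0.97075
Maximum is RVN→IRD→SLV→RVN at 1.1483; arbitrage exists.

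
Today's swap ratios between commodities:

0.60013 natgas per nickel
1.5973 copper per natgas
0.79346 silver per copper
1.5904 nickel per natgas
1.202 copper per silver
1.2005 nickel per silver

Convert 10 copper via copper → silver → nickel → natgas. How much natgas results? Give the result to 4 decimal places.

5.7165

10 copper × 0.79346 = 7.9346 silver
7.9346 silver × 1.2005 = 9.5254873 nickel
9.5254873 nickel × 0.60013 = 5.716530693349 natgas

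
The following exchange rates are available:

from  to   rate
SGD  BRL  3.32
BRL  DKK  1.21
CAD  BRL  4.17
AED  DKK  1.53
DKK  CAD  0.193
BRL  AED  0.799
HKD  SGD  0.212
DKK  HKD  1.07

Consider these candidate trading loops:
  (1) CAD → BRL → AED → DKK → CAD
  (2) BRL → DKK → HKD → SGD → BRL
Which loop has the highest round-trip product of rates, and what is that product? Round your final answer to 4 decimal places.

0.9839

(1) 4.17 × 0.799 × 1.53 × 0.193 = 0.98386
(2) 1.21 × 1.07 × 0.212 × 3.32 = 0.91126
Highest is cycle (1) at 0.9839 (≤1, no arbitrage).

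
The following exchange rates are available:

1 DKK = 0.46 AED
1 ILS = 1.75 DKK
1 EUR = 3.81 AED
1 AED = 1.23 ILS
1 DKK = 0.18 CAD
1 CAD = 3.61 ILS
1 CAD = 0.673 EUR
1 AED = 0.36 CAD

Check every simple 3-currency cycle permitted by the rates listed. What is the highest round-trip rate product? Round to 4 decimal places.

ILS→DKK→CAD→ILS: 1.75 × 0.18 × 3.61 = 1.13715
ILS→DKK→AED→ILS: 1.75 × 0.46 × 1.23 = 0.99015
AED→CAD→EUR→AED: 0.36 × 0.673 × 3.81 = 0.92309
Maximum is ILS→DKK→CAD→ILS at 1.1372; arbitrage exists.

1.1372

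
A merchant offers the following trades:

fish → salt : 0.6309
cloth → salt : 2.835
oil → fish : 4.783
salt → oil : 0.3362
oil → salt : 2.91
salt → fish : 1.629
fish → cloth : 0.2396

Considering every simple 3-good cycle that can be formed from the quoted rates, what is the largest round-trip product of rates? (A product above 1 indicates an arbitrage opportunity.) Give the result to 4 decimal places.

fish→cloth→salt→fish: 0.2396 × 2.835 × 1.629 = 1.10652
oil→fish→salt→oil: 4.783 × 0.6309 × 0.3362 = 1.01452
Maximum is fish→cloth→salt→fish at 1.1065; arbitrage exists.

1.1065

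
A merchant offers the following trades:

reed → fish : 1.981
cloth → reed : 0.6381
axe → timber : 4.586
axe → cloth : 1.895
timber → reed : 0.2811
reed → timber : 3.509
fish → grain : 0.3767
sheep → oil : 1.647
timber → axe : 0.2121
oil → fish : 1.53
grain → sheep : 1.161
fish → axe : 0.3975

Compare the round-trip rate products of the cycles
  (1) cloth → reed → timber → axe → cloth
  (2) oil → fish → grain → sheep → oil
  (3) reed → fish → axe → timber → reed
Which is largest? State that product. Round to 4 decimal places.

1.1021

(1) 0.6381 × 3.509 × 0.2121 × 1.895 = 0.89996
(2) 1.53 × 0.3767 × 1.161 × 1.647 = 1.10208
(3) 1.981 × 0.3975 × 4.586 × 0.2811 = 1.01512
Highest is cycle (2) at 1.1021 (>1, arbitrage).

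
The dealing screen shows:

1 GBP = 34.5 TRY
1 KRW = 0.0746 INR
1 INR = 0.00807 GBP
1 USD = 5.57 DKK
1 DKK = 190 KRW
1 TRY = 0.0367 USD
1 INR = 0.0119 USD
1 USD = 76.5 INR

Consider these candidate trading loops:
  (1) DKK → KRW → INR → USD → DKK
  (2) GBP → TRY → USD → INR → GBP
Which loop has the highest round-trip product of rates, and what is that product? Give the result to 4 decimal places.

(1) 190 × 0.0746 × 0.0119 × 5.57 = 0.93950
(2) 34.5 × 0.0367 × 76.5 × 0.00807 = 0.78166
Highest is cycle (1) at 0.9395 (≤1, no arbitrage).

0.9395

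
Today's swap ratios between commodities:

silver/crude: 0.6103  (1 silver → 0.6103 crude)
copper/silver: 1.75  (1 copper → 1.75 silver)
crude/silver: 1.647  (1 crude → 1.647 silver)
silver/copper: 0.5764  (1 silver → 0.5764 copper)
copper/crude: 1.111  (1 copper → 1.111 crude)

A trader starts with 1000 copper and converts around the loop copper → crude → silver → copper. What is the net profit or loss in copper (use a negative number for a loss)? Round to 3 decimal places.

1000 copper × 1.111 = 1111 crude
1111 crude × 1.647 = 1829.817 silver
1829.817 silver × 0.5764 = 1054.7065188 copper
Net change: 1054.7065188 − 1000 = 54.7065188 copper

54.707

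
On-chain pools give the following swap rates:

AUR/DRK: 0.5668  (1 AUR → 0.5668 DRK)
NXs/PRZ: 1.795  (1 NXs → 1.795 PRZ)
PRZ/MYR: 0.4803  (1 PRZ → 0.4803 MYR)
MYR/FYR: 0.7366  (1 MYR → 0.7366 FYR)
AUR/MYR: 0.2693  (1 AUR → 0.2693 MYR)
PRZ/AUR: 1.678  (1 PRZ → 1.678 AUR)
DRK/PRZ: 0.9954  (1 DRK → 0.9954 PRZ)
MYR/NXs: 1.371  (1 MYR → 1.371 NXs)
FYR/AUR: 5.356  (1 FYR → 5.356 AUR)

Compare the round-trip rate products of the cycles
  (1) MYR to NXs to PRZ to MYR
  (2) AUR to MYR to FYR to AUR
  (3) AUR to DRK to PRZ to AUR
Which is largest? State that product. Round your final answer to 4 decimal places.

1.1820

(1) 1.371 × 1.795 × 0.4803 = 1.18199
(2) 0.2693 × 0.7366 × 5.356 = 1.06245
(3) 0.5668 × 0.9954 × 1.678 = 0.94672
Highest is cycle (1) at 1.1820 (>1, arbitrage).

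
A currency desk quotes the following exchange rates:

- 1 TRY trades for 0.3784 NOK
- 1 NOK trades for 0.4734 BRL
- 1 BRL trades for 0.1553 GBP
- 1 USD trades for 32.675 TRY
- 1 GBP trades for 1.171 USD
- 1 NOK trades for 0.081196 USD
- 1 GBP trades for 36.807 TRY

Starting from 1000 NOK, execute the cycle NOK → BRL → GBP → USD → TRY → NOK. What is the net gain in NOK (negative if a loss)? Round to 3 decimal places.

1000 NOK × 0.4734 = 473.4 BRL
473.4 BRL × 0.1553 = 73.51902 GBP
73.51902 GBP × 1.171 = 86.09077242 USD
86.09077242 USD × 32.675 = 2813.0159888235 TRY
2813.0159888235 TRY × 0.3784 = 1064.4452501708124 NOK
Net change: 1064.4452501708124 − 1000 = 64.4452501708124 NOK

64.445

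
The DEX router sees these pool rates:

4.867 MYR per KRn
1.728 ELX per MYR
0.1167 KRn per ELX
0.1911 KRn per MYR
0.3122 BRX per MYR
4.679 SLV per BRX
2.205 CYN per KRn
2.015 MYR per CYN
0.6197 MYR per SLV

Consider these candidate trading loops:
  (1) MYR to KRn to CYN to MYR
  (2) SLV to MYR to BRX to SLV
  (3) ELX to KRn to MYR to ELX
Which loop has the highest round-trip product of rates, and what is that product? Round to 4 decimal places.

0.9815

(1) 0.1911 × 2.205 × 2.015 = 0.84907
(2) 0.6197 × 0.3122 × 4.679 = 0.90525
(3) 0.1167 × 4.867 × 1.728 = 0.98147
Highest is cycle (3) at 0.9815 (≤1, no arbitrage).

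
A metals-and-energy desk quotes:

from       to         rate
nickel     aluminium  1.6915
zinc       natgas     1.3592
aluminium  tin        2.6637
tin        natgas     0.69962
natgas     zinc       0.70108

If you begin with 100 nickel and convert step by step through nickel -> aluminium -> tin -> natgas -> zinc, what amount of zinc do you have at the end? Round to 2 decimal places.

100 nickel × 1.6915 = 169.15 aluminium
169.15 aluminium × 2.6637 = 450.564855 tin
450.564855 tin × 0.69962 = 315.2241838551 natgas
315.2241838551 natgas × 0.70108 = 220.997370817133508 zinc

221.00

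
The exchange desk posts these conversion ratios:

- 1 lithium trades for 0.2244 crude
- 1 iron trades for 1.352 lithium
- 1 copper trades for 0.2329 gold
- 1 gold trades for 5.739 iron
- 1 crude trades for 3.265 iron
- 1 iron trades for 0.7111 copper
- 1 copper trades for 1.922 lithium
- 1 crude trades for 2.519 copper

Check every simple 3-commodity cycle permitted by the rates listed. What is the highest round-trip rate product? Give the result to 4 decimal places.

crude→copper→lithium→crude: 2.519 × 1.922 × 0.2244 = 1.08644
crude→iron→lithium→crude: 3.265 × 1.352 × 0.2244 = 0.99056
copper→gold→iron→copper: 0.2329 × 5.739 × 0.7111 = 0.95047
Maximum is crude→copper→lithium→crude at 1.0864; arbitrage exists.

1.0864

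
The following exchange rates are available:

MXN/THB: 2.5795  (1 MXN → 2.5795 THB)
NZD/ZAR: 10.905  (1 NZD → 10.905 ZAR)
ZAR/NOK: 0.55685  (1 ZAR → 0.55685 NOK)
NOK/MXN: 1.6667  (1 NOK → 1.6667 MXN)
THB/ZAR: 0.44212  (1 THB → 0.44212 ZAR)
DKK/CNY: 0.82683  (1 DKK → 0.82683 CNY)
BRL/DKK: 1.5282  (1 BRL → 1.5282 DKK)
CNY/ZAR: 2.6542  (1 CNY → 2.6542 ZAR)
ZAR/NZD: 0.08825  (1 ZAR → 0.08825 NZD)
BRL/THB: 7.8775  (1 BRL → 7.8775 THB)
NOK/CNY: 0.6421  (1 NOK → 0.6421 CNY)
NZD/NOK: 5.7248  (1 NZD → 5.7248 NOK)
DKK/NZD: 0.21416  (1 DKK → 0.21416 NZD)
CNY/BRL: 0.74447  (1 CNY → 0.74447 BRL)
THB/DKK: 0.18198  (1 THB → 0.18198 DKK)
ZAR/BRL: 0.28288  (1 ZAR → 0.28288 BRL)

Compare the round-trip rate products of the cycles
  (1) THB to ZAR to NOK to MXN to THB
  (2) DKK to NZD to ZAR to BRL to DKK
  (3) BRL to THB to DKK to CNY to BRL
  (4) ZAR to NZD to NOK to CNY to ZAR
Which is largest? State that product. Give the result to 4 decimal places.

1.0585

(1) 0.44212 × 0.55685 × 1.6667 × 2.5795 = 1.05845
(2) 0.21416 × 10.905 × 0.28288 × 1.5282 = 1.00959
(3) 7.8775 × 0.18198 × 0.82683 × 0.74447 = 0.88242
(4) 0.08825 × 5.7248 × 0.6421 × 2.6542 = 0.86102
Highest is cycle (1) at 1.0585 (>1, arbitrage).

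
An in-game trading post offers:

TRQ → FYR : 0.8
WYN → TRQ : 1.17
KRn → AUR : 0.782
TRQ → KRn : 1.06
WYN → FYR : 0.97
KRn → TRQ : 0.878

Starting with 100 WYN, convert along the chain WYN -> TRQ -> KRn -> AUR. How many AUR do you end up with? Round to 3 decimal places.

96.984

100 WYN × 1.17 = 117 TRQ
117 TRQ × 1.06 = 124.02 KRn
124.02 KRn × 0.782 = 96.98364 AUR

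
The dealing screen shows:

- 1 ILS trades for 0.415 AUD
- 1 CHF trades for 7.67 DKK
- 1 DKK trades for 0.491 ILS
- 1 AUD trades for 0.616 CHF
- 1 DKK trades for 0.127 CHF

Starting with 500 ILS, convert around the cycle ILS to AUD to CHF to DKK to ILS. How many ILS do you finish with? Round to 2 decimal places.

500 ILS × 0.415 = 207.5 AUD
207.5 AUD × 0.616 = 127.82 CHF
127.82 CHF × 7.67 = 980.3794 DKK
980.3794 DKK × 0.491 = 481.3662854 ILS

481.37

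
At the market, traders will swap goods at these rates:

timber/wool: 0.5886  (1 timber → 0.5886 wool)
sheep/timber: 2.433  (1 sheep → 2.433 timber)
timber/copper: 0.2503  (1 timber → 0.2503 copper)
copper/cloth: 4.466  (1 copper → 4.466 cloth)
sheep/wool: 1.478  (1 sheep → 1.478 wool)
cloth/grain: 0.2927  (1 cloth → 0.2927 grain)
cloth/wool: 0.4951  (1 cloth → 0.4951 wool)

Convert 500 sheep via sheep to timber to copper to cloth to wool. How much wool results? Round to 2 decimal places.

673.26

500 sheep × 2.433 = 1216.5 timber
1216.5 timber × 0.2503 = 304.48995 copper
304.48995 copper × 4.466 = 1359.8521167 cloth
1359.8521167 cloth × 0.4951 = 673.26278297817 wool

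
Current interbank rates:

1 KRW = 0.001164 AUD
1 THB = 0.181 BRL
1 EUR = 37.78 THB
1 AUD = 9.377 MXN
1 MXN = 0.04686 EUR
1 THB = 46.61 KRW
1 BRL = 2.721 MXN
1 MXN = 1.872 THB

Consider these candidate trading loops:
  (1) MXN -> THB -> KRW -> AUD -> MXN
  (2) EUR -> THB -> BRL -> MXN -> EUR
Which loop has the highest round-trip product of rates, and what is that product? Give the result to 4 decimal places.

(1) 1.872 × 46.61 × 0.001164 × 9.377 = 0.95236
(2) 37.78 × 0.181 × 2.721 × 0.04686 = 0.87191
Highest is cycle (1) at 0.9524 (≤1, no arbitrage).

0.9524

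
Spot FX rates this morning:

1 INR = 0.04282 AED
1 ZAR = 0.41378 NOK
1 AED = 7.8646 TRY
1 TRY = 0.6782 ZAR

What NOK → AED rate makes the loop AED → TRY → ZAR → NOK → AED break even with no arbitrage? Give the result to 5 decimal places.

0.45310

Known legs of the cycle: 7.8646 × 0.6782 × 0.41378 = 2.2070080623016
For no arbitrage the full-cycle product must be 1, so the missing rate is 1 / 2.2070080623016 ≈ 0.4531021.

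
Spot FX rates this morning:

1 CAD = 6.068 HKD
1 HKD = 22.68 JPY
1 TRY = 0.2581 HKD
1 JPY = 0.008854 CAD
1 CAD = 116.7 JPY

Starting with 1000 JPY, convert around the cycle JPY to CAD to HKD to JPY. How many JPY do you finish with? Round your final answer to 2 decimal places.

1218.51

1000 JPY × 0.008854 = 8.854 CAD
8.854 CAD × 6.068 = 53.726072 HKD
53.726072 HKD × 22.68 = 1218.50731296 JPY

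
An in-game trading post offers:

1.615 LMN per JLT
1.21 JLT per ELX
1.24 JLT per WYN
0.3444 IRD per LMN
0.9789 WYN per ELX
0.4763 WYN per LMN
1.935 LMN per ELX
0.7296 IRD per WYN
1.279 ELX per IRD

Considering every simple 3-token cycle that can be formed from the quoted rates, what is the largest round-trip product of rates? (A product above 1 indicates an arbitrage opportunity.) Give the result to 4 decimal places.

WYN→JLT→LMN→WYN: 1.24 × 1.615 × 0.4763 = 0.95384
IRD→ELX→WYN→IRD: 1.279 × 0.9789 × 0.7296 = 0.91347
IRD→ELX→LMN→IRD: 1.279 × 1.935 × 0.3444 = 0.85234
Maximum is WYN→JLT→LMN→WYN at 0.9538; no arbitrage — every cycle loses value.

0.9538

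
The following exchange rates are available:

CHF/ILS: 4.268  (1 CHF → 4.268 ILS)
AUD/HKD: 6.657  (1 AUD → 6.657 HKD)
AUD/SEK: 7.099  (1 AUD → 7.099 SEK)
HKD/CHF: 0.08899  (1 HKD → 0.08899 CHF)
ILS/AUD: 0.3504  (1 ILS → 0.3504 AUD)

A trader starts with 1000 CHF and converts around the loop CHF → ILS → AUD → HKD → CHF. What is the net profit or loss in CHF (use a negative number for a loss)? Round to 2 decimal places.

1000 CHF × 4.268 = 4268 ILS
4268 ILS × 0.3504 = 1495.5072 AUD
1495.5072 AUD × 6.657 = 9955.5914304 HKD
9955.5914304 HKD × 0.08899 = 885.948081391296 CHF
Net change: 885.948081391296 − 1000 = -114.051918608704 CHF

-114.05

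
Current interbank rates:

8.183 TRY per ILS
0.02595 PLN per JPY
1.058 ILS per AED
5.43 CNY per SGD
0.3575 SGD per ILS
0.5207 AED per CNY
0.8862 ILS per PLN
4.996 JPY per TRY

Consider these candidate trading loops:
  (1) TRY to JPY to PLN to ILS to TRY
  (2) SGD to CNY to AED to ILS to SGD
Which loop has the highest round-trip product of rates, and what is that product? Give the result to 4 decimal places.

(1) 4.996 × 0.02595 × 0.8862 × 8.183 = 0.94017
(2) 5.43 × 0.5207 × 1.058 × 0.3575 = 1.06942
Highest is cycle (2) at 1.0694 (>1, arbitrage).

1.0694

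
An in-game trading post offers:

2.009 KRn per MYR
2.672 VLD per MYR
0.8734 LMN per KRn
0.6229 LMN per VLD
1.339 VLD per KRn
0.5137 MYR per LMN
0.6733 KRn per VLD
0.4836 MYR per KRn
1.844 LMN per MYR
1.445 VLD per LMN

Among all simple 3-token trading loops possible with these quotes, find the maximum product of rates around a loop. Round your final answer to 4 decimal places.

0.9014

LMN→MYR→KRn→LMN: 0.5137 × 2.009 × 0.8734 = 0.90137
MYR→VLD→KRn→MYR: 2.672 × 0.6733 × 0.4836 = 0.87002
LMN→MYR→VLD→LMN: 0.5137 × 2.672 × 0.6229 = 0.85500
LMN→VLD→KRn→LMN: 1.445 × 0.6733 × 0.8734 = 0.84975
Maximum is LMN→MYR→KRn→LMN at 0.9014; no arbitrage — every cycle loses value.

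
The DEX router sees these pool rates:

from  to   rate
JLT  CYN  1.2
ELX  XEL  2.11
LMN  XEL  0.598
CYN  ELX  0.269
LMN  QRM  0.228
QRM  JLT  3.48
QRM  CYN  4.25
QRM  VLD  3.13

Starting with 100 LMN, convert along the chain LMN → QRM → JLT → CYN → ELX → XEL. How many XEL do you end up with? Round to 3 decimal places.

54.042

100 LMN × 0.228 = 22.8 QRM
22.8 QRM × 3.48 = 79.344 JLT
79.344 JLT × 1.2 = 95.2128 CYN
95.2128 CYN × 0.269 = 25.6122432 ELX
25.6122432 ELX × 2.11 = 54.041833152 XEL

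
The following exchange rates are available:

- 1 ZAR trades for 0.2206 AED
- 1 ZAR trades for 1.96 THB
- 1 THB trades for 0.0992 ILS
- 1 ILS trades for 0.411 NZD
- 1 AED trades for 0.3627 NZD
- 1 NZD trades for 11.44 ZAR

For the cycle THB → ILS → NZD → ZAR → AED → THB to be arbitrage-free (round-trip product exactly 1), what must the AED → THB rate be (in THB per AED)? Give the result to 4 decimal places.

9.7189

Known legs of the cycle: 0.0992 × 0.411 × 11.44 × 0.2206 = 0.1028928096768
For no arbitrage the full-cycle product must be 1, so the missing rate is 1 / 0.1028928096768 ≈ 9.718852.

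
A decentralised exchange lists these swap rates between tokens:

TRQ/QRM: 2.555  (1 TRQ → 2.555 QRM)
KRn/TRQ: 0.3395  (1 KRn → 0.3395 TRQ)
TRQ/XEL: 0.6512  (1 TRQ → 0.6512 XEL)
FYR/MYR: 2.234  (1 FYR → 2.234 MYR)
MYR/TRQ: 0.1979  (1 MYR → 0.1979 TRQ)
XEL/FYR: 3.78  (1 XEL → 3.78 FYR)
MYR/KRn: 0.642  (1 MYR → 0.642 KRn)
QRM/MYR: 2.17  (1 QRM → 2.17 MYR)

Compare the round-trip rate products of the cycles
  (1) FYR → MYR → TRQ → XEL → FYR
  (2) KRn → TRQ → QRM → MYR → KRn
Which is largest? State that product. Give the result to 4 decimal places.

1.2084

(1) 2.234 × 0.1979 × 0.6512 × 3.78 = 1.08827
(2) 0.3395 × 2.555 × 2.17 × 0.642 = 1.20844
Highest is cycle (2) at 1.2084 (>1, arbitrage).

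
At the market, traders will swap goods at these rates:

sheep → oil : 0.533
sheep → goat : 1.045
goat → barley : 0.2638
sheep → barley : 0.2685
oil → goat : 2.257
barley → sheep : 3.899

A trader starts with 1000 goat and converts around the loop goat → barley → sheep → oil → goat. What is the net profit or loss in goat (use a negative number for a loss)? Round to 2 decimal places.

1000 goat × 0.2638 = 263.8 barley
263.8 barley × 3.899 = 1028.5562 sheep
1028.5562 sheep × 0.533 = 548.2204546 oil
548.2204546 oil × 2.257 = 1237.3335660322 goat
Net change: 1237.3335660322 − 1000 = 237.3335660322 goat

237.33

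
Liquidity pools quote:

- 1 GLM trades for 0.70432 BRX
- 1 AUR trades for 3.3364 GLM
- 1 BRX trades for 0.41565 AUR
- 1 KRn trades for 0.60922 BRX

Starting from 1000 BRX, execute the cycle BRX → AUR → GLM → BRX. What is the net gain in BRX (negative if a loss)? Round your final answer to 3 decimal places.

1000 BRX × 0.41565 = 415.65 AUR
415.65 AUR × 3.3364 = 1386.77466 GLM
1386.77466 GLM × 0.70432 = 976.7331285312 BRX
Net change: 976.7331285312 − 1000 = -23.2668714688 BRX

-23.267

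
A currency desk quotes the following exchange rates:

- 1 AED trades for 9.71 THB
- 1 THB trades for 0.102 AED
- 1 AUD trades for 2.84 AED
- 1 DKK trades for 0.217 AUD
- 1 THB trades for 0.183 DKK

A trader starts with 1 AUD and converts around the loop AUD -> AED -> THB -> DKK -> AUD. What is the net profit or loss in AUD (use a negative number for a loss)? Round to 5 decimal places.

1 AUD × 2.84 = 2.84 AED
2.84 AED × 9.71 = 27.5764 THB
27.5764 THB × 0.183 = 5.0464812 DKK
5.0464812 DKK × 0.217 = 1.0950864204 AUD
Net change: 1.0950864204 − 1 = 0.0950864204 AUD

0.09509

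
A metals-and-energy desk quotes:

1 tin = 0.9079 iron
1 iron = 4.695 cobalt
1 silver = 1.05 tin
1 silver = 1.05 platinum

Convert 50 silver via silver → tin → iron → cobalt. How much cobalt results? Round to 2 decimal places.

50 silver × 1.05 = 52.5 tin
52.5 tin × 0.9079 = 47.66475 iron
47.66475 iron × 4.695 = 223.78600125 cobalt

223.79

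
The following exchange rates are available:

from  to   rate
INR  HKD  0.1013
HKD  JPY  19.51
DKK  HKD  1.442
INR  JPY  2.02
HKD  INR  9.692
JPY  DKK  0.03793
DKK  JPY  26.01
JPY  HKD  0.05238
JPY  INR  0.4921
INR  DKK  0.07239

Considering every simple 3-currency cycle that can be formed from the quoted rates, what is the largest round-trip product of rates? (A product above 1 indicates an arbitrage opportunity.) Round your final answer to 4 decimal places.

1.0671

JPY→DKK→HKD→JPY: 0.03793 × 1.442 × 19.51 = 1.06710
JPY→HKD→INR→JPY: 0.05238 × 9.692 × 2.02 = 1.02549
DKK→HKD→INR→DKK: 1.442 × 9.692 × 0.07239 = 1.01171
JPY→INR→HKD→JPY: 0.4921 × 0.1013 × 19.51 = 0.97257
JPY→INR→DKK→JPY: 0.4921 × 0.07239 × 26.01 = 0.92656
Maximum is JPY→DKK→HKD→JPY at 1.0671; arbitrage exists.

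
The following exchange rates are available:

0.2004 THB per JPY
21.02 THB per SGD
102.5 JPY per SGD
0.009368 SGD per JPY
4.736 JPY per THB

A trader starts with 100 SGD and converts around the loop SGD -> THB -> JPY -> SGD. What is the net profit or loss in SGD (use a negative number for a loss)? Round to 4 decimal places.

100 SGD × 21.02 = 2102 THB
2102 THB × 4.736 = 9955.072 JPY
9955.072 JPY × 0.009368 = 93.259114496 SGD
Net change: 93.259114496 − 100 = -6.740885504 SGD

-6.7409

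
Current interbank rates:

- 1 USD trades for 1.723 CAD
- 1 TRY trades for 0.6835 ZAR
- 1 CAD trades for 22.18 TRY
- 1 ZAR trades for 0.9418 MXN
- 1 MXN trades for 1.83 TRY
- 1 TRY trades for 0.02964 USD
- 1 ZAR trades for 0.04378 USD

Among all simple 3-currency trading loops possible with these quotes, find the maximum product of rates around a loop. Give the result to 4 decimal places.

MXN→TRY→ZAR→MXN: 1.83 × 0.6835 × 0.9418 = 1.17801
TRY→USD→CAD→TRY: 0.02964 × 1.723 × 22.18 = 1.13273
Maximum is MXN→TRY→ZAR→MXN at 1.1780; arbitrage exists.

1.1780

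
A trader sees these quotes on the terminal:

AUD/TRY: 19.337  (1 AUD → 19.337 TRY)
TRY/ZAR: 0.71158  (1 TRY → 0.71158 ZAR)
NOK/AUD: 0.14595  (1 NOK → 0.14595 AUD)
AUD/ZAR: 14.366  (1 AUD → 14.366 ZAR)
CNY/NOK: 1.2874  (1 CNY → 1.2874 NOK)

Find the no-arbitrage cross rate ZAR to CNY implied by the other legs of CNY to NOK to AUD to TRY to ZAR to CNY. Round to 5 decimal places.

0.38678

Known legs of the cycle: 1.2874 × 0.14595 × 19.337 × 0.71158 = 2.5854160137388338
For no arbitrage the full-cycle product must be 1, so the missing rate is 1 / 2.5854160137388338 ≈ 0.3867849.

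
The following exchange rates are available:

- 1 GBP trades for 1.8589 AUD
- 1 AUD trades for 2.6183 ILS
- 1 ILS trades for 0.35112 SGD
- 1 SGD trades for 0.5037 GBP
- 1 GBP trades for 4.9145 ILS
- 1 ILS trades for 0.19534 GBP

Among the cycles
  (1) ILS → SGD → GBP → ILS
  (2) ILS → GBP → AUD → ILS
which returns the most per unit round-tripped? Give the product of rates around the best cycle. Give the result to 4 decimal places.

0.9508

(1) 0.35112 × 0.5037 × 4.9145 = 0.86917
(2) 0.19534 × 1.8589 × 2.6183 = 0.95075
Highest is cycle (2) at 0.9508 (≤1, no arbitrage).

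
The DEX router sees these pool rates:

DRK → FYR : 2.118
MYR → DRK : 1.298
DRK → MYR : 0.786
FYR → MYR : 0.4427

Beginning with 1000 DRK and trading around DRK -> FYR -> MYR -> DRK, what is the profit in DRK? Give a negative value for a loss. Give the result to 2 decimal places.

217.05

1000 DRK × 2.118 = 2118 FYR
2118 FYR × 0.4427 = 937.6386 MYR
937.6386 MYR × 1.298 = 1217.0549028 DRK
Net change: 1217.0549028 − 1000 = 217.0549028 DRK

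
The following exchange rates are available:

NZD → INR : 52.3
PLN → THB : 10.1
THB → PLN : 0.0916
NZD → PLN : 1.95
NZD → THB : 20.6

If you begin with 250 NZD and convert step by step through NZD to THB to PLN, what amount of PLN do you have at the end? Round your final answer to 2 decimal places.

250 NZD × 20.6 = 5150 THB
5150 THB × 0.0916 = 471.74 PLN

471.74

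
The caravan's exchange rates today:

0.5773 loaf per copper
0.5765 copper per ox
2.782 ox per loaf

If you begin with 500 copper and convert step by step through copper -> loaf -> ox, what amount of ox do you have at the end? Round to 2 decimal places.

803.02

500 copper × 0.5773 = 288.65 loaf
288.65 loaf × 2.782 = 803.0243 ox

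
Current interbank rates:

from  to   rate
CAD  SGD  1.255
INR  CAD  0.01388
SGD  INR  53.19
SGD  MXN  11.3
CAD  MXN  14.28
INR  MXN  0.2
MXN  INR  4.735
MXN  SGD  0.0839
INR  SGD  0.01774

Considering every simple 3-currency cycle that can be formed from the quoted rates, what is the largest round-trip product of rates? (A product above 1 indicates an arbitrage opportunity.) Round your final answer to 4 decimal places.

0.9492

SGD→MXN→INR→SGD: 11.3 × 4.735 × 0.01774 = 0.94919
MXN→INR→CAD→MXN: 4.735 × 0.01388 × 14.28 = 0.93851
SGD→INR→CAD→SGD: 53.19 × 0.01388 × 1.255 = 0.92654
SGD→INR→MXN→SGD: 53.19 × 0.2 × 0.0839 = 0.89253
Maximum is SGD→MXN→INR→SGD at 0.9492; no arbitrage — every cycle loses value.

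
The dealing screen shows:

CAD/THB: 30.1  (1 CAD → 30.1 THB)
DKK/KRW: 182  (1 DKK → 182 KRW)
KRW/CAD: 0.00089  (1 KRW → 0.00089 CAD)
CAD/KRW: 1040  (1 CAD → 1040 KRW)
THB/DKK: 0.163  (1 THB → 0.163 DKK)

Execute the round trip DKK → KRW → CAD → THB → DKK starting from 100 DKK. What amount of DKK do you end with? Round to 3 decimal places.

100 DKK × 182 = 18200 KRW
18200 KRW × 0.00089 = 16.198 CAD
16.198 CAD × 30.1 = 487.5598 THB
487.5598 THB × 0.163 = 79.4722474 DKK

79.472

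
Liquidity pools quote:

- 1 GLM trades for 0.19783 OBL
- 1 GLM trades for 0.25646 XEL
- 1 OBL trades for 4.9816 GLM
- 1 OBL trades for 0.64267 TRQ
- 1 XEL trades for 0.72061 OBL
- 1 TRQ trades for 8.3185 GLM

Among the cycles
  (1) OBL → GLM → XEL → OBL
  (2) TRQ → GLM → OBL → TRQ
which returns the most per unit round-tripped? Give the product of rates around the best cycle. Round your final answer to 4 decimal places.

1.0576

(1) 4.9816 × 0.25646 × 0.72061 = 0.92064
(2) 8.3185 × 0.19783 × 0.64267 = 1.05761
Highest is cycle (2) at 1.0576 (>1, arbitrage).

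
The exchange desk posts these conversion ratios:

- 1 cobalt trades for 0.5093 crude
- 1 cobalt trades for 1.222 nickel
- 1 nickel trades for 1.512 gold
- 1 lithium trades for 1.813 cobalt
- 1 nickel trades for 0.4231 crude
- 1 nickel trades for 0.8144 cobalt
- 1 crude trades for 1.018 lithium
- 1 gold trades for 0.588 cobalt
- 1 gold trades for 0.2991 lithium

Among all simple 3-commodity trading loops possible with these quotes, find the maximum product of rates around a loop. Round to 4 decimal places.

nickel→gold→cobalt→nickel: 1.512 × 0.588 × 1.222 = 1.08643
crude→lithium→cobalt→crude: 1.018 × 1.813 × 0.5093 = 0.93998
Maximum is nickel→gold→cobalt→nickel at 1.0864; arbitrage exists.

1.0864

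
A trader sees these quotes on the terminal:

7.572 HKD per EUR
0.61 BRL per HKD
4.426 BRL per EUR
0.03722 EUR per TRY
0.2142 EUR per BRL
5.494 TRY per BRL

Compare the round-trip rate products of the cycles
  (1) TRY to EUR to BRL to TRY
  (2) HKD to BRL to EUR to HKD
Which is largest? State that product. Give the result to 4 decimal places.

0.9894

(1) 0.03722 × 4.426 × 5.494 = 0.90506
(2) 0.61 × 0.2142 × 7.572 = 0.98937
Highest is cycle (2) at 0.9894 (≤1, no arbitrage).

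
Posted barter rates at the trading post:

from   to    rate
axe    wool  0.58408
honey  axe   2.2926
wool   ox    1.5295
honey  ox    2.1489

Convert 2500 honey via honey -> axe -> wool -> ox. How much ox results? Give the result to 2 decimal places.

5120.24

2500 honey × 2.2926 = 5731.5 axe
5731.5 axe × 0.58408 = 3347.65452 wool
3347.65452 wool × 1.5295 = 5120.23758834 ox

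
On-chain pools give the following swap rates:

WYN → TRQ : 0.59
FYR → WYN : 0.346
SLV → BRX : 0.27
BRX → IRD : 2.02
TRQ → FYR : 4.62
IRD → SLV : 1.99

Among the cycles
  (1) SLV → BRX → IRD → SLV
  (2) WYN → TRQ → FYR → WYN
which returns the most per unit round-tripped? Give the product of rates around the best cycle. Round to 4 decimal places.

1.0853

(1) 0.27 × 2.02 × 1.99 = 1.08535
(2) 0.59 × 4.62 × 0.346 = 0.94313
Highest is cycle (1) at 1.0853 (>1, arbitrage).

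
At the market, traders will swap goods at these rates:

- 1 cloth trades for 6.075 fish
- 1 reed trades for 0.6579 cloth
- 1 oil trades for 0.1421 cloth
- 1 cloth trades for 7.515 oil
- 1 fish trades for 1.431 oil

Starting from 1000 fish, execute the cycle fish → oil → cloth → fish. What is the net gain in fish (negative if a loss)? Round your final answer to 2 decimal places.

235.32

1000 fish × 1.431 = 1431 oil
1431 oil × 0.1421 = 203.3451 cloth
203.3451 cloth × 6.075 = 1235.3214825 fish
Net change: 1235.3214825 − 1000 = 235.3214825 fish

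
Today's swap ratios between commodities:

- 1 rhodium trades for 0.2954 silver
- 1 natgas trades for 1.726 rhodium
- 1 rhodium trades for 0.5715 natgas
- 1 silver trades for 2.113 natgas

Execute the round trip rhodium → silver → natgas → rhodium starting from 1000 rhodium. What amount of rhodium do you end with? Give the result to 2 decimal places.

1000 rhodium × 0.2954 = 295.4 silver
295.4 silver × 2.113 = 624.1802 natgas
624.1802 natgas × 1.726 = 1077.3350252 rhodium

1077.34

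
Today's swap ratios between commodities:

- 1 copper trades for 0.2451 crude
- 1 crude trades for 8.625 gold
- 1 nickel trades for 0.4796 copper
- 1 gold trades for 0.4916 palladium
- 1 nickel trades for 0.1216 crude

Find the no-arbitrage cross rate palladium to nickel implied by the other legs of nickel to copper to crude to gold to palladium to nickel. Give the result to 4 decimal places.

Known legs of the cycle: 0.4796 × 0.2451 × 8.625 × 0.4916 = 0.498417707898
For no arbitrage the full-cycle product must be 1, so the missing rate is 1 / 0.498417707898 ≈ 2.006349.

2.0063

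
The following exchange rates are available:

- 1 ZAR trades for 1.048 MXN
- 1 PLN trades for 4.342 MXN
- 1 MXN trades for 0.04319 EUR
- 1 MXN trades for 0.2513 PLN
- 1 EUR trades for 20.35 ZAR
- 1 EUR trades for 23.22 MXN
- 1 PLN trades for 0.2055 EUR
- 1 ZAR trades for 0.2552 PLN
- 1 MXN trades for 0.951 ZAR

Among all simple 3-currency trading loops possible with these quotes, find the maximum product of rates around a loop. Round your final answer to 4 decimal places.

1.1991

PLN→EUR→MXN→PLN: 0.2055 × 23.22 × 0.2513 = 1.19913
PLN→EUR→ZAR→PLN: 0.2055 × 20.35 × 0.2552 = 1.06723
PLN→MXN→ZAR→PLN: 4.342 × 0.951 × 0.2552 = 1.05378
EUR→ZAR→MXN→EUR: 20.35 × 1.048 × 0.04319 = 0.92110
Maximum is PLN→EUR→MXN→PLN at 1.1991; arbitrage exists.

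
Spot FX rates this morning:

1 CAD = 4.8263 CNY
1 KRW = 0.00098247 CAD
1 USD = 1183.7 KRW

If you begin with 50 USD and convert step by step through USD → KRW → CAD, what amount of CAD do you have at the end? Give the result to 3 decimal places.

50 USD × 1183.7 = 59185 KRW
59185 KRW × 0.00098247 = 58.14748695 CAD

58.147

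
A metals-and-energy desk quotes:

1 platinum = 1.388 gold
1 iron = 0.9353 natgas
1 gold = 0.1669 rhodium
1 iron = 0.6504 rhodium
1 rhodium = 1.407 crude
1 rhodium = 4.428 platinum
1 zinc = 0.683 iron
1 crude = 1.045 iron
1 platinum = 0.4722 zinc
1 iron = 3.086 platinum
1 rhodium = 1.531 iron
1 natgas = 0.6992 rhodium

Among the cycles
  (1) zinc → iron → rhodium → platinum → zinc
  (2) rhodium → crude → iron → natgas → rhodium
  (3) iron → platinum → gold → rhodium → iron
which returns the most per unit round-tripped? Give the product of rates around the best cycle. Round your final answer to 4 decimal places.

(1) 0.683 × 0.6504 × 4.428 × 0.4722 = 0.92883
(2) 1.407 × 1.045 × 0.9353 × 0.6992 = 0.96153
(3) 3.086 × 1.388 × 0.1669 × 1.531 = 1.09450
Highest is cycle (3) at 1.0945 (>1, arbitrage).

1.0945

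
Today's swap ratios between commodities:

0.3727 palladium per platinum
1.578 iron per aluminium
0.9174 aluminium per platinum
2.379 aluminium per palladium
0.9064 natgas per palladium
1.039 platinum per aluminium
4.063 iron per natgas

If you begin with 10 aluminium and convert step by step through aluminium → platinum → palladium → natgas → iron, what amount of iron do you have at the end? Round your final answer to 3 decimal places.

14.261

10 aluminium × 1.039 = 10.39 platinum
10.39 platinum × 0.3727 = 3.872353 palladium
3.872353 palladium × 0.9064 = 3.5099007592 natgas
3.5099007592 natgas × 4.063 = 14.2607267846296 iron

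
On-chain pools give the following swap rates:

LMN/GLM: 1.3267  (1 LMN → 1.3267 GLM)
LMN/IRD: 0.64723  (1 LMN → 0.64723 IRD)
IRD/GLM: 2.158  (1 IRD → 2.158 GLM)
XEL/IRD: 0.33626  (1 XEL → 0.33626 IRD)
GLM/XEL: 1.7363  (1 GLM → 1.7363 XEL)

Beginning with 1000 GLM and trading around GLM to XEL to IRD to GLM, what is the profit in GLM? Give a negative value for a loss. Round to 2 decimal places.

259.94

1000 GLM × 1.7363 = 1736.3 XEL
1736.3 XEL × 0.33626 = 583.848238 IRD
583.848238 IRD × 2.158 = 1259.944497604 GLM
Net change: 1259.944497604 − 1000 = 259.944497604 GLM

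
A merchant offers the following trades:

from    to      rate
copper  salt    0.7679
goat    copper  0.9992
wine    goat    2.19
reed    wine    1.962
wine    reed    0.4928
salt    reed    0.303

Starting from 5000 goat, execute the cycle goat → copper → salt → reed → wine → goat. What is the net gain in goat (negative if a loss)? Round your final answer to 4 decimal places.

-5.2605

5000 goat × 0.9992 = 4996 copper
4996 copper × 0.7679 = 3836.4284 salt
3836.4284 salt × 0.303 = 1162.4378052 reed
1162.4378052 reed × 1.962 = 2280.7029738024 wine
2280.7029738024 wine × 2.19 = 4994.739512627256 goat
Net change: 4994.739512627256 − 5000 = -5.260487372744 goat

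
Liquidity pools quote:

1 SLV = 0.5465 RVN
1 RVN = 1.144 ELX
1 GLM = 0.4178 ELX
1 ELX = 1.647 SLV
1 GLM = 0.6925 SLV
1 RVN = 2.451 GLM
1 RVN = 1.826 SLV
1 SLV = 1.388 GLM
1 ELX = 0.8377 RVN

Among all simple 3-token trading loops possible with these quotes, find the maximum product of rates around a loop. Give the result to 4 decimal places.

1.0297

ELX→SLV→RVN→ELX: 1.647 × 0.5465 × 1.144 = 1.02970
ELX→SLV→GLM→ELX: 1.647 × 1.388 × 0.4178 = 0.95511
GLM→SLV→RVN→GLM: 0.6925 × 0.5465 × 2.451 = 0.92758
ELX→RVN→GLM→ELX: 0.8377 × 2.451 × 0.4178 = 0.85783
Maximum is ELX→SLV→RVN→ELX at 1.0297; arbitrage exists.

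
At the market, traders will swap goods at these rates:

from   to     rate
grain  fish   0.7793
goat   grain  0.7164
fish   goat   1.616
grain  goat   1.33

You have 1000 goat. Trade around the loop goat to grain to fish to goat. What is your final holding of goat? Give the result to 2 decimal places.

902.20

1000 goat × 0.7164 = 716.4 grain
716.4 grain × 0.7793 = 558.29052 fish
558.29052 fish × 1.616 = 902.19748032 goat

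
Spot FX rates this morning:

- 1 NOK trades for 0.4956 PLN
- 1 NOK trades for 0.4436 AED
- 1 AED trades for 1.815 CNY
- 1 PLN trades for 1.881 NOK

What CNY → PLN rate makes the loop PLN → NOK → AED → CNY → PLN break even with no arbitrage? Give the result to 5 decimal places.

Known legs of the cycle: 1.881 × 0.4436 × 1.815 = 1.514457054
For no arbitrage the full-cycle product must be 1, so the missing rate is 1 / 1.514457054 ≈ 0.6603026.

0.66030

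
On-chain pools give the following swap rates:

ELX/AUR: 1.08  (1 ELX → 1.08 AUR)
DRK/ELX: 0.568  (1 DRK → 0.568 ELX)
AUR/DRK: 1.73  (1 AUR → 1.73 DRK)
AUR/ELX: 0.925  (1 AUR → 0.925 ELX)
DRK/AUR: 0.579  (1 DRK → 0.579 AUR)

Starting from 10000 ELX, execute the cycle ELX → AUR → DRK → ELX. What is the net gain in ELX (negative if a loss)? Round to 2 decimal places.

612.51

10000 ELX × 1.08 = 10800 AUR
10800 AUR × 1.73 = 18684 DRK
18684 DRK × 0.568 = 10612.512 ELX
Net change: 10612.512 − 10000 = 612.512 ELX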